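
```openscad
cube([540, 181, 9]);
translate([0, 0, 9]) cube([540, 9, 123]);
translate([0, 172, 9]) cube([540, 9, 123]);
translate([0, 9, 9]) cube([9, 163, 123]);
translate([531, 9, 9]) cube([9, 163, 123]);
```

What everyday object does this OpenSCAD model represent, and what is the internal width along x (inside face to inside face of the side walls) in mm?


An open box. The internal width is 522 mm.

A 540×181 base slab with four walls standing on it — an open box. The base is 540 mm wide and the walls are 9 mm thick, so the internal width is 540 − 2 × 9 = 522 mm.


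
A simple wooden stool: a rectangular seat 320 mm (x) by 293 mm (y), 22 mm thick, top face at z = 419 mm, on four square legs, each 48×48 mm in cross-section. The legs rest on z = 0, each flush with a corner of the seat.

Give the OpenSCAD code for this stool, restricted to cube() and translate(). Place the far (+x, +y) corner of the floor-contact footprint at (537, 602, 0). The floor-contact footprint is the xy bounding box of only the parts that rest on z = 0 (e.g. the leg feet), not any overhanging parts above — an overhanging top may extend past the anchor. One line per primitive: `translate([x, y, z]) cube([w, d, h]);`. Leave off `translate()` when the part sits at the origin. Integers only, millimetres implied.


translate([217, 309, 397]) cube([320, 293, 22]);
translate([217, 309, 0]) cube([48, 48, 397]);
translate([489, 309, 0]) cube([48, 48, 397]);
translate([217, 554, 0]) cube([48, 48, 397]);
translate([489, 554, 0]) cube([48, 48, 397]);


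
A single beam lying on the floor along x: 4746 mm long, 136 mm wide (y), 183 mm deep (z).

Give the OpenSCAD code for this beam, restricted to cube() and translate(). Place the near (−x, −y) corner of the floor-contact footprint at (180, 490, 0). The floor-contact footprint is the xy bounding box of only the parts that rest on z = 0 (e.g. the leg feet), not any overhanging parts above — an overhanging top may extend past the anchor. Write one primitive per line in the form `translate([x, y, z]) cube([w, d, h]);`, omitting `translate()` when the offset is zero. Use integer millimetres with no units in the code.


translate([180, 490, 0]) cube([4746, 136, 183]);


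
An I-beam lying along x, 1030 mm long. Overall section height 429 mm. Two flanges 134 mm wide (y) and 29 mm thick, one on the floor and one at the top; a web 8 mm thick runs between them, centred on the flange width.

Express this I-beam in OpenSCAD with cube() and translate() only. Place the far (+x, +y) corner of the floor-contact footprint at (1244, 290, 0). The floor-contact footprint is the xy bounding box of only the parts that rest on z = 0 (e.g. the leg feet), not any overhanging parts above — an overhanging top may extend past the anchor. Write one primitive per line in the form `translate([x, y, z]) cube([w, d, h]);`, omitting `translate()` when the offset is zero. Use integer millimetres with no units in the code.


translate([214, 156, 0]) cube([1030, 134, 29]);
translate([214, 219, 29]) cube([1030, 8, 371]);
translate([214, 156, 400]) cube([1030, 134, 29]);


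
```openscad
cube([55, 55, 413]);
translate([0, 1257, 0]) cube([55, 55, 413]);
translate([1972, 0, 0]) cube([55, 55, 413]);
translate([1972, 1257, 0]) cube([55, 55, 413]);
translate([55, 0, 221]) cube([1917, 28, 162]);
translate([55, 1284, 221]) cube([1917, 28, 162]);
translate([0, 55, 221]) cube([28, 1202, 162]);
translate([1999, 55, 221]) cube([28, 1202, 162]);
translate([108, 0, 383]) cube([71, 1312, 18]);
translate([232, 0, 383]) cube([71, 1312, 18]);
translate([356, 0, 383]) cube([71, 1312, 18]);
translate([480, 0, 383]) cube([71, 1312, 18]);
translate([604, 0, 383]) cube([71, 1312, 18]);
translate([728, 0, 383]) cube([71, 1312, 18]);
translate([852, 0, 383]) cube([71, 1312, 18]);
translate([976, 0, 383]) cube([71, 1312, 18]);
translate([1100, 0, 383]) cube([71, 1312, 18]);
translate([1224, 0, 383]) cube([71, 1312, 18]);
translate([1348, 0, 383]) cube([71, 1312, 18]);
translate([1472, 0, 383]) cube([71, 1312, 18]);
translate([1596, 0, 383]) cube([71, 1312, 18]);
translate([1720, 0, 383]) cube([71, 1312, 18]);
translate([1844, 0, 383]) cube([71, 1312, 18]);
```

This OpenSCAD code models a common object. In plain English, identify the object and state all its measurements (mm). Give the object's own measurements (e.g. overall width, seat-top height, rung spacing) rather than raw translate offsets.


A bed frame 2027 mm long (x) by 1312 mm wide (y). Four 55×55 mm corner posts, 413 mm tall, at the corners of the footprint. Four rails of 28 mm thickness and 162 mm height run between adjacent posts with their undersides at z = 221 mm, their outer faces flush with the outside of the frame (the two x-running rails run between the posts' inner faces; the two y-running rails run between the posts' inner faces). 15 slats, each 71 mm wide (x) and 18 mm thick, lie across the top of the two x-running rails, running the full 1312 mm width of the frame in y; along x they sit between the end posts with a 53 mm gap after the −x posts and between neighbouring slats, leaving 57 mm before the +x posts.


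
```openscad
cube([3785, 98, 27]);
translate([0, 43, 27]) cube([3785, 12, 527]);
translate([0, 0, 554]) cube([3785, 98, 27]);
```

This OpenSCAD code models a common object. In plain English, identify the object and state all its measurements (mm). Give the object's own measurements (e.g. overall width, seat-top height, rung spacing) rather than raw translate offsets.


An I-beam lying along x, 3785 mm long. Overall section height 581 mm. Two flanges 98 mm wide (y) and 27 mm thick, one on the floor and one at the top; a web 12 mm thick runs between them, centred on the flange width.


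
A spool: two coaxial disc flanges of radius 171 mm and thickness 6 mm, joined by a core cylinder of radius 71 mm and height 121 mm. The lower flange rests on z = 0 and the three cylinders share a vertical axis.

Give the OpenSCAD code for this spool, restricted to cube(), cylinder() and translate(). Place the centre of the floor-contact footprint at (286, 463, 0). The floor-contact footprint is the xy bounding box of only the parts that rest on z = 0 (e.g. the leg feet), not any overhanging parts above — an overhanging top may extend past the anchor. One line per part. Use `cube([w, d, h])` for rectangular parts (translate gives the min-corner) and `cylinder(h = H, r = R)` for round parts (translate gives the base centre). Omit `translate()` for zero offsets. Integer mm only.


translate([286, 463, 0]) cylinder(h = 6, r = 171);
translate([286, 463, 6]) cylinder(h = 121, r = 71);
translate([286, 463, 127]) cylinder(h = 6, r = 171);


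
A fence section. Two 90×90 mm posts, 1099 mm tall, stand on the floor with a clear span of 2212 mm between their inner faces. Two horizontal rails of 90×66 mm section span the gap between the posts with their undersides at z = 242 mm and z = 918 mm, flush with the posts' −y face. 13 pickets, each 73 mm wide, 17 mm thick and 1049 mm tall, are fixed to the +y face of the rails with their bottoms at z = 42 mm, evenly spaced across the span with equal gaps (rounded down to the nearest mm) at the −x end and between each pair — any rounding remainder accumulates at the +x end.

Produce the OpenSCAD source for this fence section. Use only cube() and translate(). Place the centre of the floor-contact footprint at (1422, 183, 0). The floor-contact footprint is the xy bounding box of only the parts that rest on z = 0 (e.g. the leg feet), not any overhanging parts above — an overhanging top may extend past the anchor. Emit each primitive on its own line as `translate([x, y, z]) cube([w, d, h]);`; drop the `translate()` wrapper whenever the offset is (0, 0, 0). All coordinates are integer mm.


translate([226, 138, 0]) cube([90, 90, 1099]);
translate([2528, 138, 0]) cube([90, 90, 1099]);
translate([316, 138, 242]) cube([2212, 90, 66]);
translate([316, 138, 918]) cube([2212, 90, 66]);
translate([406, 228, 42]) cube([73, 17, 1049]);
translate([569, 228, 42]) cube([73, 17, 1049]);
translate([732, 228, 42]) cube([73, 17, 1049]);
translate([895, 228, 42]) cube([73, 17, 1049]);
translate([1058, 228, 42]) cube([73, 17, 1049]);
translate([1221, 228, 42]) cube([73, 17, 1049]);
translate([1384, 228, 42]) cube([73, 17, 1049]);
translate([1547, 228, 42]) cube([73, 17, 1049]);
translate([1710, 228, 42]) cube([73, 17, 1049]);
translate([1873, 228, 42]) cube([73, 17, 1049]);
translate([2036, 228, 42]) cube([73, 17, 1049]);
translate([2199, 228, 42]) cube([73, 17, 1049]);
translate([2362, 228, 42]) cube([73, 17, 1049]);


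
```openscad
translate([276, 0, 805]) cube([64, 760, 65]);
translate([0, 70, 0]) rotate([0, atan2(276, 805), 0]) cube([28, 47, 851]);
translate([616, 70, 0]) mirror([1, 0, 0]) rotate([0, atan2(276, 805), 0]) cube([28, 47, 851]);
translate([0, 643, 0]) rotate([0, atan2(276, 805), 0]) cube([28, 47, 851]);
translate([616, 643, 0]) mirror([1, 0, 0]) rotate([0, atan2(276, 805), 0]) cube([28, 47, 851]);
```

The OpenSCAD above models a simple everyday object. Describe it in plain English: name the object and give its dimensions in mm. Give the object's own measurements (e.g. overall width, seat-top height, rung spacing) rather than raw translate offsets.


A sawhorse. A 64×760×65 mm beam (x, y, z) sits on two A-frame leg pairs. Each pair is two raked legs of 28×47 mm section (47 mm along y) splaying symmetrically in x. Each leg rises 805 mm vertically over 276 mm of horizontal reach and is 851 mm long along its own axis. Every leg's outer bottom edge rests on the floor and its outer top edge meets a bottom edge of the beam — the left legs (tilting toward +x) meet the beam's −x bottom edge, the right legs (their mirror images, tilting toward −x) meet its +x bottom edge — so the leg tops tuck under the beam, the beam's underside is 805 mm above the floor, and the feet are 616 mm apart outside-to-outside with the beam centred between them. The two leg pairs are set in 70 mm from either end of the beam.


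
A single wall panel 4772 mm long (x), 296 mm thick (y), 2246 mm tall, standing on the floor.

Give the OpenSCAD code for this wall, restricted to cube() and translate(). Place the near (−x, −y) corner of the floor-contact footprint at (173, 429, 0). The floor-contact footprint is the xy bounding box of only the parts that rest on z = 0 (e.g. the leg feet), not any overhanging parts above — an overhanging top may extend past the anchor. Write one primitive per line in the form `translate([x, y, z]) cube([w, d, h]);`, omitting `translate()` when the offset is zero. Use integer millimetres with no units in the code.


translate([173, 429, 0]) cube([4772, 296, 2246]);


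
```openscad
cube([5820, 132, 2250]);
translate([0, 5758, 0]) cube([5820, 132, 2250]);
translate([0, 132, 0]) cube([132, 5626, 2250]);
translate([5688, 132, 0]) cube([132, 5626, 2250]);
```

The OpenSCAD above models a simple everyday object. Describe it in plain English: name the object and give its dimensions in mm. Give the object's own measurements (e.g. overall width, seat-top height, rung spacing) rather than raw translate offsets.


The wall frame of a small rectangular building: four walls, each 2250 mm tall and 132 mm thick, enclosing a footprint 5820 mm (x) by 5890 mm (y) outside-to-outside, with no floor or roof. The front and back walls (the −y and +y sides) span the full width; the two side walls fit between them.


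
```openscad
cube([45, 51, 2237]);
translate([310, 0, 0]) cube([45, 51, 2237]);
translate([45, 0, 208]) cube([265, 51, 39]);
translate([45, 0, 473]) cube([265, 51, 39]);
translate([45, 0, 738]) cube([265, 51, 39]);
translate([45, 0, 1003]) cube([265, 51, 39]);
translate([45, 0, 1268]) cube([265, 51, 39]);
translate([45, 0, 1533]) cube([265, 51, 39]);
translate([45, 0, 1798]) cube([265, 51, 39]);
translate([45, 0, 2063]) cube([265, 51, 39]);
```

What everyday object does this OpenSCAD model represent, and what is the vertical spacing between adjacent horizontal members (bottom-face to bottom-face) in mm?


A ladder. The rung spacing is 265 mm.

Two tall 45×51 posts with 8 short bars between them — a ladder. Adjacent rungs sit at z = 208 and z = 473, so the spacing is 473 − 208 = 265 mm.


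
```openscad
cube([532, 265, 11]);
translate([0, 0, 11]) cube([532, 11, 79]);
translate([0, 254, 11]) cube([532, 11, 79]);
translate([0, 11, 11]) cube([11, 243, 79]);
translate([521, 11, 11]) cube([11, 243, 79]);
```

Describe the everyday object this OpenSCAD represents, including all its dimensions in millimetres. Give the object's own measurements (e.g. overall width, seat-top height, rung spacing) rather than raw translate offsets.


An open-topped rectangular box: outside dimensions 532×265×90 mm, with a uniform wall and base thickness of 11 mm. The base is a full 532×265 slab on the floor; four walls sit on top of the base. The front and back walls (the −y and +y sides) span the full width; the two side walls fit between them.


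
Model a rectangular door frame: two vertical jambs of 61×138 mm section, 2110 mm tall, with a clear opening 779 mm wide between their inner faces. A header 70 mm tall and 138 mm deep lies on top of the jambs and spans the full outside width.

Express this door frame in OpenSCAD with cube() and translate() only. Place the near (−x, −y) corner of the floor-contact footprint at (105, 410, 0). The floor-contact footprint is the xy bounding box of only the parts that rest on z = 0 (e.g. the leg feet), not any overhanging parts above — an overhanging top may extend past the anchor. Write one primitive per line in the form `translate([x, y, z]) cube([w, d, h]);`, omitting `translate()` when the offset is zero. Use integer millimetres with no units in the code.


translate([105, 410, 0]) cube([61, 138, 2110]);
translate([945, 410, 0]) cube([61, 138, 2110]);
translate([105, 410, 2110]) cube([901, 138, 70]);


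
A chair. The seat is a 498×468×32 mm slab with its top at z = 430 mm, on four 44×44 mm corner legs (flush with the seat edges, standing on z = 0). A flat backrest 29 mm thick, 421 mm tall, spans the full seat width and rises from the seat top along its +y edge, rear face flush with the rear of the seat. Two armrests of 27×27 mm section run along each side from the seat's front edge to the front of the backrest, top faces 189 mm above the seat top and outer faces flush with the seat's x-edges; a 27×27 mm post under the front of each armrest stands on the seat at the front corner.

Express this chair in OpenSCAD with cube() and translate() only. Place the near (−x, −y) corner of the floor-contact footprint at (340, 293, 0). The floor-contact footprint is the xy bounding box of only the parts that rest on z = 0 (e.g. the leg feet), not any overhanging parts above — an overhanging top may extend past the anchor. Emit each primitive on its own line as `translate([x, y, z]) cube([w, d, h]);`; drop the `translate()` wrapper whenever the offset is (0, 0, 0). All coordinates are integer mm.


translate([340, 293, 398]) cube([498, 468, 32]);
translate([340, 293, 0]) cube([44, 44, 398]);
translate([794, 293, 0]) cube([44, 44, 398]);
translate([340, 717, 0]) cube([44, 44, 398]);
translate([794, 717, 0]) cube([44, 44, 398]);
translate([340, 732, 430]) cube([498, 29, 421]);
translate([340, 293, 592]) cube([27, 439, 27]);
translate([811, 293, 592]) cube([27, 439, 27]);
translate([340, 293, 430]) cube([27, 27, 162]);
translate([811, 293, 430]) cube([27, 27, 162]);


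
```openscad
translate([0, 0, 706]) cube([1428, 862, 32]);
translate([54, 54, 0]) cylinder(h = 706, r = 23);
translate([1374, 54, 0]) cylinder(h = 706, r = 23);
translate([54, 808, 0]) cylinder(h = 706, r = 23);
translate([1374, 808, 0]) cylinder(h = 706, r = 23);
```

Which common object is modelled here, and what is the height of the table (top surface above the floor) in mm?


A table. The table height is 738 mm.

A 1428×862×32 slab sits at z = 706 on four Ø46 mm round legs — a table. The top surface is at 706 + 32 = 738 mm.


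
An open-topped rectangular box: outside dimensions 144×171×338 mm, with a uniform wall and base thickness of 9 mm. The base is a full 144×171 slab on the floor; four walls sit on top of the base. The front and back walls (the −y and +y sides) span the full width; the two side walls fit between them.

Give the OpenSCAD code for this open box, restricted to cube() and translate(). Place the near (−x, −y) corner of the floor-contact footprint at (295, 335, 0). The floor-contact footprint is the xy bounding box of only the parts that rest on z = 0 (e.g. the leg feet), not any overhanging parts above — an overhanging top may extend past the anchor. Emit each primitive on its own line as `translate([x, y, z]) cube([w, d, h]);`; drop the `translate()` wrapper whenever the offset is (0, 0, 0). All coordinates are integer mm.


translate([295, 335, 0]) cube([144, 171, 9]);
translate([295, 335, 9]) cube([144, 9, 329]);
translate([295, 497, 9]) cube([144, 9, 329]);
translate([295, 344, 9]) cube([9, 153, 329]);
translate([430, 344, 9]) cube([9, 153, 329]);


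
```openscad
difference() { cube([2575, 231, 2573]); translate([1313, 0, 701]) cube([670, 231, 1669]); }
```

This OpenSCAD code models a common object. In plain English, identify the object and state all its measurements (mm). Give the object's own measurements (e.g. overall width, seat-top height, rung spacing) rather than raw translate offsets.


A wall 2575 mm long (x), 231 mm thick (y), 2573 mm tall, with a rectangular window opening cut through it. The opening is 670 mm wide and 1669 mm tall; its sill is at z = 701 mm and its near (−x) edge is 1313 mm from the wall's −x end. The opening passes through the full wall thickness.


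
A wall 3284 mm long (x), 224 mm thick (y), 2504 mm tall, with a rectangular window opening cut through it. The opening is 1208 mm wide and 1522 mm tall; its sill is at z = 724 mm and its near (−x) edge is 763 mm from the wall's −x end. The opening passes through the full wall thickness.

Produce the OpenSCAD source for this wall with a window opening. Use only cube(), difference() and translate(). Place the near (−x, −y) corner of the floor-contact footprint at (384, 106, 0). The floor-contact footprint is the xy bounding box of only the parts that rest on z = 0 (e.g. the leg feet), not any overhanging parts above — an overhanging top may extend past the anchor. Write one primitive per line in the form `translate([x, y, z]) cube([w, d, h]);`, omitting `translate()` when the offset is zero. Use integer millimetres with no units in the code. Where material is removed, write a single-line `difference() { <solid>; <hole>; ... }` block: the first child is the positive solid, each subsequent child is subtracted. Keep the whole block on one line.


difference() { translate([384, 106, 0]) cube([3284, 224, 2504]); translate([1147, 106, 724]) cube([1208, 224, 1522]); }


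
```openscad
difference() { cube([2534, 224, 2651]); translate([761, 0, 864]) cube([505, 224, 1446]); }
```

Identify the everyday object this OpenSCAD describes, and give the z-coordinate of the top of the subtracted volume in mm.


A wall with a window opening. The window head height is 2310 mm.

A wall with a rectangular opening subtracted — a window. Sill at z = 864, opening 1446 mm tall, so the head is at 864 + 1446 = 2310 mm.


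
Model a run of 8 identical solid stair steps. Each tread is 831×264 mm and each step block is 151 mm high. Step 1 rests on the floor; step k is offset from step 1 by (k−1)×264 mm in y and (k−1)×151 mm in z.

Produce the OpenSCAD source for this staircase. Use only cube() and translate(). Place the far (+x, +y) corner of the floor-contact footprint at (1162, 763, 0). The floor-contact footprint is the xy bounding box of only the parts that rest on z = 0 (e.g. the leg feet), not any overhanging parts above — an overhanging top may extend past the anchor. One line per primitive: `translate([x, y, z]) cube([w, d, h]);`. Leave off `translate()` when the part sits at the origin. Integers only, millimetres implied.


translate([331, 499, 0]) cube([831, 264, 151]);
translate([331, 763, 151]) cube([831, 264, 151]);
translate([331, 1027, 302]) cube([831, 264, 151]);
translate([331, 1291, 453]) cube([831, 264, 151]);
translate([331, 1555, 604]) cube([831, 264, 151]);
translate([331, 1819, 755]) cube([831, 264, 151]);
translate([331, 2083, 906]) cube([831, 264, 151]);
translate([331, 2347, 1057]) cube([831, 264, 151]);


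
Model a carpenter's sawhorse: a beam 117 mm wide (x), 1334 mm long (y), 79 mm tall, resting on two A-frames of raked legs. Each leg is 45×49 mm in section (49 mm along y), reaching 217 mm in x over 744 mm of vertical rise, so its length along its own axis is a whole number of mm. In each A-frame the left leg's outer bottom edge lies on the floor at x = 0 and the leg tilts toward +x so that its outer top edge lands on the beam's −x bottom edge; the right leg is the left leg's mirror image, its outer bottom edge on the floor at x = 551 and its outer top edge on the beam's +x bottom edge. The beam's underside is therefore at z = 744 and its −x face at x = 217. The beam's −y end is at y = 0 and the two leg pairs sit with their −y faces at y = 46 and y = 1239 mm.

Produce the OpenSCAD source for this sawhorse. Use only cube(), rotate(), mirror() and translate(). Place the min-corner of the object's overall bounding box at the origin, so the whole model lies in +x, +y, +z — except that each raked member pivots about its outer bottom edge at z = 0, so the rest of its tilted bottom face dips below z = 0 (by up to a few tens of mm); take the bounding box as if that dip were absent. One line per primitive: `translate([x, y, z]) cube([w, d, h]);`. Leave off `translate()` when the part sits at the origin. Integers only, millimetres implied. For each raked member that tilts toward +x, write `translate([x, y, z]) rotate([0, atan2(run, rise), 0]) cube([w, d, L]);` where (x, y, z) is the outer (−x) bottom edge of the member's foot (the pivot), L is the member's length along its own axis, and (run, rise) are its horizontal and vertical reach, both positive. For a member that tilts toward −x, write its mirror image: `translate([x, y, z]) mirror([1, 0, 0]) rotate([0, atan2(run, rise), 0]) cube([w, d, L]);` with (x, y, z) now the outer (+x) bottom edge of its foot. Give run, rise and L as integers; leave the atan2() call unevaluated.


translate([217, 0, 744]) cube([117, 1334, 79]);
translate([0, 46, 0]) rotate([0, atan2(217, 744), 0]) cube([45, 49, 775]);
translate([551, 46, 0]) mirror([1, 0, 0]) rotate([0, atan2(217, 744), 0]) cube([45, 49, 775]);
translate([0, 1239, 0]) rotate([0, atan2(217, 744), 0]) cube([45, 49, 775]);
translate([551, 1239, 0]) mirror([1, 0, 0]) rotate([0, atan2(217, 744), 0]) cube([45, 49, 775]);


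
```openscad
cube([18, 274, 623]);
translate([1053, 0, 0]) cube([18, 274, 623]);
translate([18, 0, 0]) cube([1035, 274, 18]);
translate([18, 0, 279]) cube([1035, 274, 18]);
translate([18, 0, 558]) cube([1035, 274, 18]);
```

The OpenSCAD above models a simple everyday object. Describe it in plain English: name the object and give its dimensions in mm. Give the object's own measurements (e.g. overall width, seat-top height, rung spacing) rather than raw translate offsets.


An open bookshelf. Two side panels, each 18 mm thick, 274 mm deep and 623 mm tall, stand 1071 mm apart (outside-to-outside). Between them sit 3 shelves, each 18 mm thick and 274 mm deep, spanning the full gap between the sides. The bottom shelf rests on the floor (its underside at z = 0) and the clear gap between one shelf's top and the next shelf's underside is 261 mm.


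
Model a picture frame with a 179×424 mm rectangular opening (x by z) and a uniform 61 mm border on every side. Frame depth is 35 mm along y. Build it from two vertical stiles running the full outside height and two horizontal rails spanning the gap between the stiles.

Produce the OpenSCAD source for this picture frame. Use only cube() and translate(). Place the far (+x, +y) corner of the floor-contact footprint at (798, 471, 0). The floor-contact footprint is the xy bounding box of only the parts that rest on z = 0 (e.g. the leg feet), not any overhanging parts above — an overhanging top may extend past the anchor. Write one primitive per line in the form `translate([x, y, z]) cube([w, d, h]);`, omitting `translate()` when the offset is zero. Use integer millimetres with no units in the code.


translate([497, 436, 0]) cube([61, 35, 546]);
translate([737, 436, 0]) cube([61, 35, 546]);
translate([558, 436, 0]) cube([179, 35, 61]);
translate([558, 436, 485]) cube([179, 35, 61]);


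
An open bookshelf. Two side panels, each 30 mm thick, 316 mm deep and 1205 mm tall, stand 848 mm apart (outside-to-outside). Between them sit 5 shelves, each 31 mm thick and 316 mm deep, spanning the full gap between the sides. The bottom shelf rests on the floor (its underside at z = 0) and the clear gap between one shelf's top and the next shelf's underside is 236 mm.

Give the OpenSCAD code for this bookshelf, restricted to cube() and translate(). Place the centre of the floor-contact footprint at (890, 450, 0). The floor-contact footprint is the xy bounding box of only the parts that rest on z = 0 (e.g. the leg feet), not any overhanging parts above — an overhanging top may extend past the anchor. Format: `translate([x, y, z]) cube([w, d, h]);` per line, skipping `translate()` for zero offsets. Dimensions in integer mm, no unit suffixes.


translate([466, 292, 0]) cube([30, 316, 1205]);
translate([1284, 292, 0]) cube([30, 316, 1205]);
translate([496, 292, 0]) cube([788, 316, 31]);
translate([496, 292, 267]) cube([788, 316, 31]);
translate([496, 292, 534]) cube([788, 316, 31]);
translate([496, 292, 801]) cube([788, 316, 31]);
translate([496, 292, 1068]) cube([788, 316, 31]);


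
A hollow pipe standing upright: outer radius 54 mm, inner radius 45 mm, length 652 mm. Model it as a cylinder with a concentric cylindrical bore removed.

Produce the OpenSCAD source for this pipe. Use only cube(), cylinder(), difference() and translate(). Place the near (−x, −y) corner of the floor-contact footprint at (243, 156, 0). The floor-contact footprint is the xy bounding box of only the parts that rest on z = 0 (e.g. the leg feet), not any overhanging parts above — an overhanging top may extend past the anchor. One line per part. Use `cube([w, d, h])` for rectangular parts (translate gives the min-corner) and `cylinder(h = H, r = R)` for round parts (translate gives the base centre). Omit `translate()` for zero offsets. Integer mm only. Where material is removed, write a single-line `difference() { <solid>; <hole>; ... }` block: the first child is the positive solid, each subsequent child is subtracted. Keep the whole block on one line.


difference() { translate([297, 210, 0]) cylinder(h = 652, r = 54); translate([297, 210, 0]) cylinder(h = 652, r = 45); }


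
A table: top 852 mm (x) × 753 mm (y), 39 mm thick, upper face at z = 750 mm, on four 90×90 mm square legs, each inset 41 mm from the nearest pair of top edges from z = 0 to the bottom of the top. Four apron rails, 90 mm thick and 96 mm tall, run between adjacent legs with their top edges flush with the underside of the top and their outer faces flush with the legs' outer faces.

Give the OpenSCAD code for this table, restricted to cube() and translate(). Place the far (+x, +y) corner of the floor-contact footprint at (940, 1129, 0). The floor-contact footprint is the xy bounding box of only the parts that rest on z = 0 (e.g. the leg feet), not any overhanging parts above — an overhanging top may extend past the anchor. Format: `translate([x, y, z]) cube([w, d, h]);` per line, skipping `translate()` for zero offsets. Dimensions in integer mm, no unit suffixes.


translate([129, 417, 711]) cube([852, 753, 39]);
translate([170, 458, 0]) cube([90, 90, 711]);
translate([850, 458, 0]) cube([90, 90, 711]);
translate([170, 1039, 0]) cube([90, 90, 711]);
translate([850, 1039, 0]) cube([90, 90, 711]);
translate([260, 458, 615]) cube([590, 90, 96]);
translate([260, 1039, 615]) cube([590, 90, 96]);
translate([170, 548, 615]) cube([90, 491, 96]);
translate([850, 548, 615]) cube([90, 491, 96]);


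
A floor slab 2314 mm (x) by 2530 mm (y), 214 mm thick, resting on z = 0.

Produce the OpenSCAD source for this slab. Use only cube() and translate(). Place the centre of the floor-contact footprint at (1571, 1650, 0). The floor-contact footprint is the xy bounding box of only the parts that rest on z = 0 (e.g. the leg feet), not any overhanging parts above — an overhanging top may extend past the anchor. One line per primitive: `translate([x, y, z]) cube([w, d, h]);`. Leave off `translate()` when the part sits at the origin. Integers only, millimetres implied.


translate([414, 385, 0]) cube([2314, 2530, 214]);


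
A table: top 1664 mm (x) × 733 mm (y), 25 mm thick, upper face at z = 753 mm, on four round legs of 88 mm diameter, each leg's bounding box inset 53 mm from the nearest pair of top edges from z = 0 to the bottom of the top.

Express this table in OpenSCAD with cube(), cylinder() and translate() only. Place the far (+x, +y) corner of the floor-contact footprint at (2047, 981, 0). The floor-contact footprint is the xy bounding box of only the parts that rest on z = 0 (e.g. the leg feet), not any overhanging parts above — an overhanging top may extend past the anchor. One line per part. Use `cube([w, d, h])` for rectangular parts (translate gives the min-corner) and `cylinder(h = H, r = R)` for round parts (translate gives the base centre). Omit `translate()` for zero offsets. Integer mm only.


translate([436, 301, 728]) cube([1664, 733, 25]);
translate([533, 398, 0]) cylinder(h = 728, r = 44);
translate([2003, 398, 0]) cylinder(h = 728, r = 44);
translate([533, 937, 0]) cylinder(h = 728, r = 44);
translate([2003, 937, 0]) cylinder(h = 728, r = 44);


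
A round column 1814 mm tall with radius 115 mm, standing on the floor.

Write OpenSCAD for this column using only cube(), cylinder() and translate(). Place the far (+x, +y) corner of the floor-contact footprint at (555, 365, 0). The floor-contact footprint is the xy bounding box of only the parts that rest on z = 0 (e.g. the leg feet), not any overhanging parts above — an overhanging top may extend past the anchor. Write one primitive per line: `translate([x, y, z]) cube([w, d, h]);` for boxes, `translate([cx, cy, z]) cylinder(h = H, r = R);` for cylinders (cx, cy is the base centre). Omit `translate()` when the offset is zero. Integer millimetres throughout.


translate([440, 250, 0]) cylinder(h = 1814, r = 115);


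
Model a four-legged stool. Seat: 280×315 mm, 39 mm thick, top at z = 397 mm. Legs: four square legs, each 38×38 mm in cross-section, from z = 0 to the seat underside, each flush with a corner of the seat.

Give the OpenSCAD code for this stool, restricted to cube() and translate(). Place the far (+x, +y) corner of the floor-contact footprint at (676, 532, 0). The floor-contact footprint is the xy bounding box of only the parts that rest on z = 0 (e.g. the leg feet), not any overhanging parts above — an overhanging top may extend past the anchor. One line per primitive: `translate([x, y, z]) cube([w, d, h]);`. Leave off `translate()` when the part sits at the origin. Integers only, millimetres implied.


translate([396, 217, 358]) cube([280, 315, 39]);
translate([396, 217, 0]) cube([38, 38, 358]);
translate([638, 217, 0]) cube([38, 38, 358]);
translate([396, 494, 0]) cube([38, 38, 358]);
translate([638, 494, 0]) cube([38, 38, 358]);


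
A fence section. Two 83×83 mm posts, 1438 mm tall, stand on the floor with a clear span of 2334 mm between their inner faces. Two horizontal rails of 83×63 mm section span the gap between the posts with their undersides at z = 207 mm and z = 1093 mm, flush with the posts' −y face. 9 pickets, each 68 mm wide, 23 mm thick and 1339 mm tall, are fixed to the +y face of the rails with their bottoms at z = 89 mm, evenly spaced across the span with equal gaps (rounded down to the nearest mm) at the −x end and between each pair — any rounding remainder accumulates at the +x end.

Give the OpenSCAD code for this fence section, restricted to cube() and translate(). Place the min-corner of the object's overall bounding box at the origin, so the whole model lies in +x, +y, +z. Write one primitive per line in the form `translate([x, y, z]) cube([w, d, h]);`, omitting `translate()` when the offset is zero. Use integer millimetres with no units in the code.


cube([83, 83, 1438]);
translate([2417, 0, 0]) cube([83, 83, 1438]);
translate([83, 0, 207]) cube([2334, 83, 63]);
translate([83, 0, 1093]) cube([2334, 83, 63]);
translate([255, 83, 89]) cube([68, 23, 1339]);
translate([495, 83, 89]) cube([68, 23, 1339]);
translate([735, 83, 89]) cube([68, 23, 1339]);
translate([975, 83, 89]) cube([68, 23, 1339]);
translate([1215, 83, 89]) cube([68, 23, 1339]);
translate([1455, 83, 89]) cube([68, 23, 1339]);
translate([1695, 83, 89]) cube([68, 23, 1339]);
translate([1935, 83, 89]) cube([68, 23, 1339]);
translate([2175, 83, 89]) cube([68, 23, 1339]);


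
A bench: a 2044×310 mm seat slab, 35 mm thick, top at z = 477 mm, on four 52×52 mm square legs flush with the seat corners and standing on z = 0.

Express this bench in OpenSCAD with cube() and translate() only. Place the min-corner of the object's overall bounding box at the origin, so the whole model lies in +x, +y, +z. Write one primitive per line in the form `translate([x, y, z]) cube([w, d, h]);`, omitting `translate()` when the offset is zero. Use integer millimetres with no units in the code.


translate([0, 0, 442]) cube([2044, 310, 35]);
cube([52, 52, 442]);
translate([0, 258, 0]) cube([52, 52, 442]);
translate([1992, 0, 0]) cube([52, 52, 442]);
translate([1992, 258, 0]) cube([52, 52, 442]);


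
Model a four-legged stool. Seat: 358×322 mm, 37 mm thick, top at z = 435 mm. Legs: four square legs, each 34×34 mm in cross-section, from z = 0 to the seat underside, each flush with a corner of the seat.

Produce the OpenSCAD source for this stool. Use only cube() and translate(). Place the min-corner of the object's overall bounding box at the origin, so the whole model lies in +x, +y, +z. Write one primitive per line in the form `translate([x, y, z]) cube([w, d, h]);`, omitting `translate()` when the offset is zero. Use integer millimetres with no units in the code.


translate([0, 0, 398]) cube([358, 322, 37]);
cube([34, 34, 398]);
translate([324, 0, 0]) cube([34, 34, 398]);
translate([0, 288, 0]) cube([34, 34, 398]);
translate([324, 288, 0]) cube([34, 34, 398]);


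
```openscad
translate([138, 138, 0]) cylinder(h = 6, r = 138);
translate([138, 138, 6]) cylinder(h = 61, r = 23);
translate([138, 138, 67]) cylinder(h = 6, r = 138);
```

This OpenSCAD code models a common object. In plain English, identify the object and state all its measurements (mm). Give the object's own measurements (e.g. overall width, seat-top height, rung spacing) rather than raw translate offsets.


A spool: two coaxial disc flanges of radius 138 mm and thickness 6 mm, joined by a core cylinder of radius 23 mm and height 61 mm. The lower flange rests on z = 0 and the three cylinders share a vertical axis.


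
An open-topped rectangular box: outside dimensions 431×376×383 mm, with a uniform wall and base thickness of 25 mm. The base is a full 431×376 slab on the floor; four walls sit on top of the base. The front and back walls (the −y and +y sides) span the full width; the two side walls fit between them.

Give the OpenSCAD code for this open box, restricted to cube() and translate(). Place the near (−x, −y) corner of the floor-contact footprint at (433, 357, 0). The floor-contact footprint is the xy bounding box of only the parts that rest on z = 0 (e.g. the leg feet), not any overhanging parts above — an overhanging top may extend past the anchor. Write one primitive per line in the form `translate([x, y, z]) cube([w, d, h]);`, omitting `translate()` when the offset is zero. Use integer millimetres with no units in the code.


translate([433, 357, 0]) cube([431, 376, 25]);
translate([433, 357, 25]) cube([431, 25, 358]);
translate([433, 708, 25]) cube([431, 25, 358]);
translate([433, 382, 25]) cube([25, 326, 358]);
translate([839, 382, 25]) cube([25, 326, 358]);


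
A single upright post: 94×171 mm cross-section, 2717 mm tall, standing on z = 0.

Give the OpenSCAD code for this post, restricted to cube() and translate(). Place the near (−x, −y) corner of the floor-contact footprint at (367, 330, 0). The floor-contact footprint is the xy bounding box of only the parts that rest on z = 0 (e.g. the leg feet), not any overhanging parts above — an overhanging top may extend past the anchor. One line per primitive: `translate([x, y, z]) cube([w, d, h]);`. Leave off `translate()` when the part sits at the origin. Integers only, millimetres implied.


translate([367, 330, 0]) cube([94, 171, 2717]);


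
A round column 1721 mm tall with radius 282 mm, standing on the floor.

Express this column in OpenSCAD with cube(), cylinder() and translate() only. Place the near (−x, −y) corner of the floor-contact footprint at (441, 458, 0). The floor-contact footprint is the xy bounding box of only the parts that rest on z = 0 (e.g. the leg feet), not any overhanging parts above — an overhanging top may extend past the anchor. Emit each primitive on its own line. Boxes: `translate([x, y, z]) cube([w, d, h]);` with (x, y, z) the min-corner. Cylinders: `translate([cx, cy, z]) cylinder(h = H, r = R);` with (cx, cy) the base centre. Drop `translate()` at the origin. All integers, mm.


translate([723, 740, 0]) cylinder(h = 1721, r = 282);


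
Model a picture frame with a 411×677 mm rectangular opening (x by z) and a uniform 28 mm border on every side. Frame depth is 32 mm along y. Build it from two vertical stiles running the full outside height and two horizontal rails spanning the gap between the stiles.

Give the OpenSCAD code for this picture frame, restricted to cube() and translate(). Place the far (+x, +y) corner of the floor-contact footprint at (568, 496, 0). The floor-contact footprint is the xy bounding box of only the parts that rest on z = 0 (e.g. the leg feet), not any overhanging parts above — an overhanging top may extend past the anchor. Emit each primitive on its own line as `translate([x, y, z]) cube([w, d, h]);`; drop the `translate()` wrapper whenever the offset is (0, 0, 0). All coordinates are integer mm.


translate([101, 464, 0]) cube([28, 32, 733]);
translate([540, 464, 0]) cube([28, 32, 733]);
translate([129, 464, 0]) cube([411, 32, 28]);
translate([129, 464, 705]) cube([411, 32, 28]);


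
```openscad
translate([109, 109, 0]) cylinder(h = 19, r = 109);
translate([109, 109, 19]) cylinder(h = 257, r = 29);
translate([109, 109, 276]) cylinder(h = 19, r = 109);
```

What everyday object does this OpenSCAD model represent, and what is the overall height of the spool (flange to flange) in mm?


A spool. The overall height is 295 mm.

Three coaxial cylinders, large–small–large — a spool. Two 19 mm flanges and a 257 mm core give 19 + 257 + 19 = 295 mm.


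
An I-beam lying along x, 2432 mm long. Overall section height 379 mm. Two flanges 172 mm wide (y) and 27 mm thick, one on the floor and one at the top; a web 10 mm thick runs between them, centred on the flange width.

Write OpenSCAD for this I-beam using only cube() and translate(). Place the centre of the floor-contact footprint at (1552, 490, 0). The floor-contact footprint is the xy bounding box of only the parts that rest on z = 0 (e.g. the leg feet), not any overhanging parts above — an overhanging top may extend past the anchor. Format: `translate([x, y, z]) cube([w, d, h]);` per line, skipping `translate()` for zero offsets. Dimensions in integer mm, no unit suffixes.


translate([336, 404, 0]) cube([2432, 172, 27]);
translate([336, 485, 27]) cube([2432, 10, 325]);
translate([336, 404, 352]) cube([2432, 172, 27]);


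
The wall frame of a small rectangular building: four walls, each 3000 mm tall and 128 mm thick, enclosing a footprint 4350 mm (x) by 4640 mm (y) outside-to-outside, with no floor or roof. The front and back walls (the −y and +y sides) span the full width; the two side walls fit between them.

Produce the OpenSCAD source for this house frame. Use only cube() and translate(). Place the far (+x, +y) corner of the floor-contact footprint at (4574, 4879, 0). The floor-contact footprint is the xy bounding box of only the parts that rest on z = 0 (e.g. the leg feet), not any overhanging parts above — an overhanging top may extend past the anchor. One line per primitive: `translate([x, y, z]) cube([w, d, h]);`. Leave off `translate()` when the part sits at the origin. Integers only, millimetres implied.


translate([224, 239, 0]) cube([4350, 128, 3000]);
translate([224, 4751, 0]) cube([4350, 128, 3000]);
translate([224, 367, 0]) cube([128, 4384, 3000]);
translate([4446, 367, 0]) cube([128, 4384, 3000]);
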